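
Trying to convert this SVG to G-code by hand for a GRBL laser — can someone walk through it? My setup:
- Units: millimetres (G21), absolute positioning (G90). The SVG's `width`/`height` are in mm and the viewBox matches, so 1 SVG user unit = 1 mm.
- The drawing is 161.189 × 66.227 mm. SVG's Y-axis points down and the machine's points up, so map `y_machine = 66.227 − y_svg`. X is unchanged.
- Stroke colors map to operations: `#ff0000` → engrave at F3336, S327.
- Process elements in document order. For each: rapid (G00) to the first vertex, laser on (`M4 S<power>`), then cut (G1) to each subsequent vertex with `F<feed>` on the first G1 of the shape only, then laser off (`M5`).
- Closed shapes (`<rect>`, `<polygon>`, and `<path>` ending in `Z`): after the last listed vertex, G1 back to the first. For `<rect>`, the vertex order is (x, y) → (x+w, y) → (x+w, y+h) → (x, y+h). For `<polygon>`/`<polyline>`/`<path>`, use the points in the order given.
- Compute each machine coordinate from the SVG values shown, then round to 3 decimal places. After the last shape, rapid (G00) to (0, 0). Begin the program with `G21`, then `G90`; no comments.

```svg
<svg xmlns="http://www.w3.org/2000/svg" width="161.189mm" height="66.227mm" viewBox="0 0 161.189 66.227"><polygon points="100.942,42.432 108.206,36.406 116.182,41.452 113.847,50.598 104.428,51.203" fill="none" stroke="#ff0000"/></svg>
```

G21
G90
G00 X100.942 Y23.795
M4 S327
G1 X108.206 Y29.821 F3336
G1 X116.182 Y24.775
G1 X113.847 Y15.629
G1 X104.428 Y15.024
G1 X100.942 Y23.795
M5
G00 X0.000 Y0.000

Since the viewBox matches the mm dimensions, user units are millimetres directly. The only transform is the Y-flip y_m = 66.227 − y_svg.

Shape 1 is a regular polygon drawn with `<polygon>`. Its stroke #ff0000 means engrave at S327, F3336. After flipping Y the toolpath is (100.942,23.795) → (108.206,29.821) → (116.182,24.775) → (113.847,15.629) → (104.428,15.024) → (100.942,23.795), returning to the start.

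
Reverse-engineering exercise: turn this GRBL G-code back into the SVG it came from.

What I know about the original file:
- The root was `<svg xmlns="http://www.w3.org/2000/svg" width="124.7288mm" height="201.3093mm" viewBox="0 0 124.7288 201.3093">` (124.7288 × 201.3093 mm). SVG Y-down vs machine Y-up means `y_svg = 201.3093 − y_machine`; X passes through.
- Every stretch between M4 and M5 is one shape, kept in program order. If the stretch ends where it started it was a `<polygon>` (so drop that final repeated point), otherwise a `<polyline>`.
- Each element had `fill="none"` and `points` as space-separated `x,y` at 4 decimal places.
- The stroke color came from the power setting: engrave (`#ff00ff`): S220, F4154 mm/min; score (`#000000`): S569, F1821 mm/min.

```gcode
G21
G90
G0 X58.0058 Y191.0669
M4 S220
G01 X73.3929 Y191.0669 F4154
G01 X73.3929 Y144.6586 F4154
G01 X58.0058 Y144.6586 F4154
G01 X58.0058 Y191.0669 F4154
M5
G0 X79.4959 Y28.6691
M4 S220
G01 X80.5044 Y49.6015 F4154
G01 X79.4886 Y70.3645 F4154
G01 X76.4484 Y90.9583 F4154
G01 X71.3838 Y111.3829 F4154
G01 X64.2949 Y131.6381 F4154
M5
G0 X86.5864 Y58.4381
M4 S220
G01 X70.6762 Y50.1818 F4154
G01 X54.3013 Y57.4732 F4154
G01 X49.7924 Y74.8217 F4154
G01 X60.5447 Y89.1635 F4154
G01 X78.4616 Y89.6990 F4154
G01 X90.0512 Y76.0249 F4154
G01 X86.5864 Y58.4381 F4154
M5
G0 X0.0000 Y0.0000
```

Machine Y-up, SVG Y-down with viewBox height 201.3093, so y_svg = 201.3093 − y_machine; X carries over. Every run uses S220, so all elements get stroke `#ff00ff` (engrave).

Run 1: The run returns to its start, so emit a `<polygon>` with points (Y-flipped): 58.0058,10.2424 73.3929,10.2424 73.3929,56.6507 58.0058,56.6507.

Run 2: The run is open, so emit a `<polyline>` with points (Y-flipped): 79.4959,172.6402 80.5044,151.7078 79.4886,130.9448 76.4484,110.3510 71.3838,89.9264 64.2949,69.6712.

Run 3: The run returns to its start, so emit a `<polygon>` with points (Y-flipped): 86.5864,142.8712 70.6762,151.1275 54.3013,143.8361 49.7924,126.4876 60.5447,112.1458 78.4616,111.6103 90.0512,125.2844.

<svg xmlns="http://www.w3.org/2000/svg" width="124.7288mm" height="201.3093mm" viewBox="0 0 124.7288 201.3093">
  <polygon points="58.0058,10.2424 73.3929,10.2424 73.3929,56.6507 58.0058,56.6507" fill="none" stroke="#ff00ff"/>
  <polyline points="79.4959,172.6402 80.5044,151.7078 79.4886,130.9448 76.4484,110.3510 71.3838,89.9264 64.2949,69.6712" fill="none" stroke="#ff00ff"/>
  <polygon points="86.5864,142.8712 70.6762,151.1275 54.3013,143.8361 49.7924,126.4876 60.5447,112.1458 78.4616,111.6103 90.0512,125.2844" fill="none" stroke="#ff00ff"/>
</svg>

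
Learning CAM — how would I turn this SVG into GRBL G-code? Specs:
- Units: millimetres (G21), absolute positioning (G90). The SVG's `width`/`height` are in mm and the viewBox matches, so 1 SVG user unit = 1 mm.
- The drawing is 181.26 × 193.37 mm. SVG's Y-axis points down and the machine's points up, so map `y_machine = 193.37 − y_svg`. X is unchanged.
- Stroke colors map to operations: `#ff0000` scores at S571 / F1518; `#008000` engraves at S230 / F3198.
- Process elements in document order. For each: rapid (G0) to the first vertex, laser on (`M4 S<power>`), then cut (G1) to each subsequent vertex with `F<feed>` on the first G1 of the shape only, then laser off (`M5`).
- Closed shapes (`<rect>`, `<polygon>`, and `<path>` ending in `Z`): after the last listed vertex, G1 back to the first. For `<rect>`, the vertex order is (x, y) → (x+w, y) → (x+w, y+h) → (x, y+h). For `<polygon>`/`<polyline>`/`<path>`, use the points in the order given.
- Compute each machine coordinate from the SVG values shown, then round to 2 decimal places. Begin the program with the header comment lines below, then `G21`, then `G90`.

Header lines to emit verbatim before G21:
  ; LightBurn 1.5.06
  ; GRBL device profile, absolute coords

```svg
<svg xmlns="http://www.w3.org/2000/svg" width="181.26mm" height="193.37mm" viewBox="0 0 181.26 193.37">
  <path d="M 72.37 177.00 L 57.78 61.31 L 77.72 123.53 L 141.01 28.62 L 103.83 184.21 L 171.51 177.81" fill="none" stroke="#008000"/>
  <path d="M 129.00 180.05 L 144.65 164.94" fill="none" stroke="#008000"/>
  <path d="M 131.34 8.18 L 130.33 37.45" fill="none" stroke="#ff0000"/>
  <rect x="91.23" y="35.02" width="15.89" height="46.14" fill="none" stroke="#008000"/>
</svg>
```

Since the viewBox matches the mm dimensions, user units are millimetres directly. The only transform is the Y-flip y_m = 193.37 − y_svg.

Shape 1 is a open polyline drawn with `<path>`. Its stroke #008000 means engrave at S230, F3198. After flipping Y the toolpath is (72.37,16.37) → (57.78,132.06) → (77.72,69.84) → (141.01,164.75) → (103.83,9.16) → (171.51,15.56).

Shape 2 is a line segment drawn with `<path>`. Its stroke #008000 means engrave at S230, F3198. After flipping Y the toolpath is (129.00,13.32) → (144.65,28.43).

Shape 3 is a line segment drawn with `<path>`. Its stroke #ff0000 means score at S571, F1518. After flipping Y the toolpath is (131.34,185.19) → (130.33,155.92).

Shape 4 is a rectangle drawn with `<rect>`. Its stroke #008000 means engrave at S230, F3198. After flipping Y the toolpath is (91.23,158.35) → (107.12,158.35) → (107.12,112.21) → (91.23,112.21) → (91.23,158.35), returning to the start.

; LightBurn 1.5.06
; GRBL device profile, absolute coords
G21
G90
G0 X72.37 Y16.37
M4 S230
G1 X57.78 Y132.06 F3198
G1 X77.72 Y69.84
G1 X141.01 Y164.75
G1 X103.83 Y9.16
G1 X171.51 Y15.56
M5
G0 X129.00 Y13.32
M4 S230
G1 X144.65 Y28.43 F3198
M5
G0 X131.34 Y185.19
M4 S571
G1 X130.33 Y155.92 F1518
M5
G0 X91.23 Y158.35
M4 S230
G1 X107.12 Y158.35 F3198
G1 X107.12 Y112.21
G1 X91.23 Y112.21
G1 X91.23 Y158.35
M5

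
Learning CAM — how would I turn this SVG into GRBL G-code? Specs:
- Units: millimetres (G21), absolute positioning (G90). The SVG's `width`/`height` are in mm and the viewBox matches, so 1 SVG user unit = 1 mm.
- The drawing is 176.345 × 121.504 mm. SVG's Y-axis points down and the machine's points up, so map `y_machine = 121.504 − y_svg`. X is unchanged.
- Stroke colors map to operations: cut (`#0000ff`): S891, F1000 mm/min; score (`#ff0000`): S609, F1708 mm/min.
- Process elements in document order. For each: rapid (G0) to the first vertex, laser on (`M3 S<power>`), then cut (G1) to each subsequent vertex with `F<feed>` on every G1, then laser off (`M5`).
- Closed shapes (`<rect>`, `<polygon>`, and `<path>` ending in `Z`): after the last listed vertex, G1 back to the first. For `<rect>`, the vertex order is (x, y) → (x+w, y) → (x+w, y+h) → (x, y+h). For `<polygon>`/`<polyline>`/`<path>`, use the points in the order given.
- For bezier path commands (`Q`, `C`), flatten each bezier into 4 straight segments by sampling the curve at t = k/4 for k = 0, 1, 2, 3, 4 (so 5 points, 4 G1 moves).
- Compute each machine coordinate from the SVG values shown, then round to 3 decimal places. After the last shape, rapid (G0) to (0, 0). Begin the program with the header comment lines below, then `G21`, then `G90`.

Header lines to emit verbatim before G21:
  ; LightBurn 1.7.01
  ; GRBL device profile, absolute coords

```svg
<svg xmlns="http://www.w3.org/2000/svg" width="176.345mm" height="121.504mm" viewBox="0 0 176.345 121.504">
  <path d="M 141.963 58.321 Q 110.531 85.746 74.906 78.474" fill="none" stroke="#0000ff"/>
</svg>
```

Since the viewBox matches the mm dimensions, user units are millimetres directly. The only transform is the Y-flip y_m = 121.504 − y_svg.

Shape 1 is a quadratic bezier drawn with `<path>`. Its stroke #0000ff means cut at S891, F1000. After flipping Y the toolpath is (141.963,63.183) → (125.985,51.639) → (109.483,44.432) → (92.456,41.563) → (74.906,43.030).

; LightBurn 1.7.01
; GRBL device profile, absolute coords
G21
G90
G0 X141.963 Y63.183
M3 S891
G1 X125.985 Y51.639 F1000
G1 X109.483 Y44.432 F1000
G1 X92.456 Y41.563 F1000
G1 X74.906 Y43.030 F1000
M5
G0 X0.000 Y0.000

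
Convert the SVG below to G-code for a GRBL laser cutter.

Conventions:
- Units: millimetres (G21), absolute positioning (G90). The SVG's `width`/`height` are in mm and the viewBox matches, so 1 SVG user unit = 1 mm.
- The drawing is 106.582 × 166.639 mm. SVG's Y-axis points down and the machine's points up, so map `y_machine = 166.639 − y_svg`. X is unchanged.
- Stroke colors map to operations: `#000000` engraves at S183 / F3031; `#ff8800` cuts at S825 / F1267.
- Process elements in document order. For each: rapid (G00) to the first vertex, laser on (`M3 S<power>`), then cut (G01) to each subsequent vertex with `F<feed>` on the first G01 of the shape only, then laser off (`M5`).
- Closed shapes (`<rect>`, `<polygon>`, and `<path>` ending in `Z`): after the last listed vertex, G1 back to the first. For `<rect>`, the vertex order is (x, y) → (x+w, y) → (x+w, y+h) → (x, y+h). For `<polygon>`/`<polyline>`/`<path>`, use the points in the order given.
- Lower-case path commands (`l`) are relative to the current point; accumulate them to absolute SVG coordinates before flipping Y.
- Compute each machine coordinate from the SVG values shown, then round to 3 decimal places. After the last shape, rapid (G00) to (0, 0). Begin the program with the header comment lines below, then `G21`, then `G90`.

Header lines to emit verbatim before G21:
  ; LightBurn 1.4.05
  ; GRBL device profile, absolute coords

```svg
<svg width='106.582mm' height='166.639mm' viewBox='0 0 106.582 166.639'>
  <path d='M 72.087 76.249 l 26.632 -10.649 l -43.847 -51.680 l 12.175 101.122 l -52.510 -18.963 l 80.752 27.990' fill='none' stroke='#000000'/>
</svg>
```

; LightBurn 1.4.05
; GRBL device profile, absolute coords
G21
G90
G00 X72.087 Y90.390
M3 S183
G01 X98.719 Y101.039 F3031
G01 X54.872 Y152.719
G01 X67.047 Y51.597
G01 X14.537 Y70.560
G01 X95.289 Y42.570
M5
G00 X0.000 Y0.000

Since the viewBox matches the mm dimensions, user units are millimetres directly. The only transform is the Y-flip y_m = 166.639 − y_svg.

Shape 1 is a open polyline drawn with `<path>`. Its stroke #000000 means engrave at S183, F3031. After flipping Y the toolpath is (72.087,90.390) → (98.719,101.039) → (54.872,152.719) → (67.047,51.597) → (14.537,70.560) → (95.289,42.570).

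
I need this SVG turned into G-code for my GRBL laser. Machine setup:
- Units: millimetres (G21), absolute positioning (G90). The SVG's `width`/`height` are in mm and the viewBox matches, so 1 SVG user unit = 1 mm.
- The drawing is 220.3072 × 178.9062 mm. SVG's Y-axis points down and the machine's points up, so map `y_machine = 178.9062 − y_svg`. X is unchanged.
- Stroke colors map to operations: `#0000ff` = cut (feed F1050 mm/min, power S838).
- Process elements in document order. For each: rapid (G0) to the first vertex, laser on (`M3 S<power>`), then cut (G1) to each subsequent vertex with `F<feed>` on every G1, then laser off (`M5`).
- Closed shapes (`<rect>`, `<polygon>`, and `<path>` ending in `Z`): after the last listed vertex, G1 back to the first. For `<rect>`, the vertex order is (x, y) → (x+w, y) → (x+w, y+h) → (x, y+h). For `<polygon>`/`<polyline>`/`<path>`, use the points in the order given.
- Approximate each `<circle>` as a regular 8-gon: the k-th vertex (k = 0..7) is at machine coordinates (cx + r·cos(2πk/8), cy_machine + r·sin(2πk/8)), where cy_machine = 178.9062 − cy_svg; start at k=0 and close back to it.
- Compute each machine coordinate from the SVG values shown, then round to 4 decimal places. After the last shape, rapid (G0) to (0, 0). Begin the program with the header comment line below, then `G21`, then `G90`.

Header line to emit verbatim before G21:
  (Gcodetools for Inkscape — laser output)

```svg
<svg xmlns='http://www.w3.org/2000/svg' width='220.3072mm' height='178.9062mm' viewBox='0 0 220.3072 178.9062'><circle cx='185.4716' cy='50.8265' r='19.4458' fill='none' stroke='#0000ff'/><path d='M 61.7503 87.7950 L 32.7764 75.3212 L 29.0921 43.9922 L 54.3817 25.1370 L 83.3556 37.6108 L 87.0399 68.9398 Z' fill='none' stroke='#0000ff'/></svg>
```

viewBox `0 0 220.3072 178.9062` with mm width/height → 1 unit = 1 mm. Flip: y_m = 178.9062 − y_svg.

**Shape 1** — `<circle>` circle, stroke `#0000ff` → cut (S838, F1050). Machine vertices: (204.9174,128.0797) → (199.2219,141.8300) → (185.4716,147.5255) → (171.7213,141.8300) → (166.0258,128.0797) → (171.7213,114.3294) → (185.4716,108.6339) → (199.2219,114.3294) → (204.9174,128.0797). Closed: final G1 returns to the first vertex.

**Shape 2** — `<path>` regular polygon, stroke `#0000ff` → cut (S838, F1050). Machine vertices: (61.7503,91.1112) → (32.7764,103.5850) → (29.0921,134.9140) → (54.3817,153.7692) → (83.3556,141.2954) → (87.0399,109.9664) → (61.7503,91.1112). Closed: final G1 returns to the first vertex.

(Gcodetools for Inkscape — laser output)
G21
G90
G0 X204.9174 Y128.0797
M3 S838
G1 X199.2219 Y141.8300 F1050
G1 X185.4716 Y147.5255 F1050
G1 X171.7213 Y141.8300 F1050
G1 X166.0258 Y128.0797 F1050
G1 X171.7213 Y114.3294 F1050
G1 X185.4716 Y108.6339 F1050
G1 X199.2219 Y114.3294 F1050
G1 X204.9174 Y128.0797 F1050
M5
G0 X61.7503 Y91.1112
M3 S838
G1 X32.7764 Y103.5850 F1050
G1 X29.0921 Y134.9140 F1050
G1 X54.3817 Y153.7692 F1050
G1 X83.3556 Y141.2954 F1050
G1 X87.0399 Y109.9664 F1050
G1 X61.7503 Y91.1112 F1050
M5
G0 X0.0000 Y0.0000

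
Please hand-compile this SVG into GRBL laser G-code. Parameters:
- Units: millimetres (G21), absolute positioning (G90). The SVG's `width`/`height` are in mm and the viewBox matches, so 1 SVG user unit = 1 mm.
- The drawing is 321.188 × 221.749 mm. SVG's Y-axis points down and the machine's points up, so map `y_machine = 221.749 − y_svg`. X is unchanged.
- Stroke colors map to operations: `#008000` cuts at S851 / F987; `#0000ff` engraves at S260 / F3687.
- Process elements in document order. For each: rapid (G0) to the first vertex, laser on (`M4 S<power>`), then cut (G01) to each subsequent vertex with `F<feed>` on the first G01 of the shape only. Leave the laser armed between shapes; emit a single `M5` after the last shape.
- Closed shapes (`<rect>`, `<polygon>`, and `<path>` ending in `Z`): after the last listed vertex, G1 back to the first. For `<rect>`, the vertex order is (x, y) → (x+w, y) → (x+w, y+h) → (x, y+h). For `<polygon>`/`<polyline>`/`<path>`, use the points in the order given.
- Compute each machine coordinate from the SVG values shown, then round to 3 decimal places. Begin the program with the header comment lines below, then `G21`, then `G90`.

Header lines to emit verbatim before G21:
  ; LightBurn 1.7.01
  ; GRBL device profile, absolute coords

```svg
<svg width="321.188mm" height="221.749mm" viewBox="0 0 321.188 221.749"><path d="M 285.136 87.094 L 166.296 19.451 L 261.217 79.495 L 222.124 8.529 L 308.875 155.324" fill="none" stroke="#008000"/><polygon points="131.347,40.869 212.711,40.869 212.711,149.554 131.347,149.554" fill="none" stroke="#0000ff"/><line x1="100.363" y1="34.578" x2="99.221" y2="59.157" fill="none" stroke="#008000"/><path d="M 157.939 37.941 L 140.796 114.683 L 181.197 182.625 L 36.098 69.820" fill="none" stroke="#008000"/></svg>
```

Since the viewBox matches the mm dimensions, user units are millimetres directly. The only transform is the Y-flip y_m = 221.749 − y_svg.

Shape 1 is a open polyline drawn with `<path>`. Its stroke #008000 means cut at S851, F987. After flipping Y the toolpath is (285.136,134.655) → (166.296,202.298) → (261.217,142.254) → (222.124,213.220) → (308.875,66.425).

Shape 2 is a rectangle drawn with `<polygon>`. Its stroke #0000ff means engrave at S260, F3687. After flipping Y the toolpath is (131.347,180.880) → (212.711,180.880) → (212.711,72.195) → (131.347,72.195) → (131.347,180.880), returning to the start.

Shape 3 is a line segment drawn with `<line>`. Its stroke #008000 means cut at S851, F987. After flipping Y the toolpath is (100.363,187.171) → (99.221,162.592).

Shape 4 is a open polyline drawn with `<path>`. Its stroke #008000 means cut at S851, F987. After flipping Y the toolpath is (157.939,183.808) → (140.796,107.066) → (181.197,39.124) → (36.098,151.929).

; LightBurn 1.7.01
; GRBL device profile, absolute coords
G21
G90
G0 X285.136 Y134.655
M4 S851
G01 X166.296 Y202.298 F987
G01 X261.217 Y142.254
G01 X222.124 Y213.220
G01 X308.875 Y66.425
G0 X131.347 Y180.880
M4 S260
G01 X212.711 Y180.880 F3687
G01 X212.711 Y72.195
G01 X131.347 Y72.195
G01 X131.347 Y180.880
G0 X100.363 Y187.171
M4 S851
G01 X99.221 Y162.592 F987
G0 X157.939 Y183.808
M4 S851
G01 X140.796 Y107.066 F987
G01 X181.197 Y39.124
G01 X36.098 Y151.929
M5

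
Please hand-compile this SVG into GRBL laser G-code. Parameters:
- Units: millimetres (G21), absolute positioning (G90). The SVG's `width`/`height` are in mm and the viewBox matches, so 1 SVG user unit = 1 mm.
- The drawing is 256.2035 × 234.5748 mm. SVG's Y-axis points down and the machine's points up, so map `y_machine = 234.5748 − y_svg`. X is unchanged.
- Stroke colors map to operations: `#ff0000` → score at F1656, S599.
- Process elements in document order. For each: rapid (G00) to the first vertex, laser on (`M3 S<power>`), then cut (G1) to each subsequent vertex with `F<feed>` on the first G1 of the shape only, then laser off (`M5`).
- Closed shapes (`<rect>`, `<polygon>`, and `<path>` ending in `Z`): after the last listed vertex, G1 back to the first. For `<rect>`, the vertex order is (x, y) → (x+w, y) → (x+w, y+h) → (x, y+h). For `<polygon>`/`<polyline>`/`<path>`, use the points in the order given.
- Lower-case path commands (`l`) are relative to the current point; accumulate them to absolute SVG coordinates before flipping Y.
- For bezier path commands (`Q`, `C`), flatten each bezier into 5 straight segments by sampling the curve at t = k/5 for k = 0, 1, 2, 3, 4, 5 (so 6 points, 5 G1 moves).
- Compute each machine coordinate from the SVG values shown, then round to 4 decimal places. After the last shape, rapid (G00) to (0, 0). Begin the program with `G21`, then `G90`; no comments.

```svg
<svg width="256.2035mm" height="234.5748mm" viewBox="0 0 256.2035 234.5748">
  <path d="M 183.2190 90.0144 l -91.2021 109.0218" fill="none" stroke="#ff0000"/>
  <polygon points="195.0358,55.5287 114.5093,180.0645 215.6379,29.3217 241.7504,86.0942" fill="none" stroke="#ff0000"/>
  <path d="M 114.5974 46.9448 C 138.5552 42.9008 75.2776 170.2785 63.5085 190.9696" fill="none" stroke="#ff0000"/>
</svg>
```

viewBox `0 0 256.2035 234.5748` with mm width/height → 1 unit = 1 mm. Flip: y_m = 234.5748 − y_svg.

**Shape 1** — `<path>` line segment, stroke `#ff0000` → score (S599, F1656). Machine vertices: (183.2190,144.5604) → (92.0169,35.5386). Open path.

**Shape 2** — `<polygon>` closed polygon, stroke `#ff0000` → score (S599, F1656). Machine vertices: (195.0358,179.0461) → (114.5093,54.5103) → (215.6379,205.2531) → (241.7504,148.4806) → (195.0358,179.0461). Closed: final G1 returns to the first vertex.

**Shape 3** — `<path>` cubic bezier, stroke `#ff0000` → score (S599, F1656). Control points (SVG): P0=(114.5974,46.9448), P1=(138.5552,42.9008), P2=(75.2776,170.2785), P3=(63.5085,190.9696); sampled at t=k/5. Machine vertices: (114.5974,187.6300) → (119.6138,176.1907) → (110.3534,144.6393) → (93.4759,104.4052) → (75.6410,66.9174) → (63.5085,43.6052). Open path.

G21
G90
G00 X183.2190 Y144.5604
M3 S599
G1 X92.0169 Y35.5386 F1656
M5
G00 X195.0358 Y179.0461
M3 S599
G1 X114.5093 Y54.5103 F1656
G1 X215.6379 Y205.2531
G1 X241.7504 Y148.4806
G1 X195.0358 Y179.0461
M5
G00 X114.5974 Y187.6300
M3 S599
G1 X119.6138 Y176.1907 F1656
G1 X110.3534 Y144.6393
G1 X93.4759 Y104.4052
G1 X75.6410 Y66.9174
G1 X63.5085 Y43.6052
M5
G00 X0.0000 Y0.0000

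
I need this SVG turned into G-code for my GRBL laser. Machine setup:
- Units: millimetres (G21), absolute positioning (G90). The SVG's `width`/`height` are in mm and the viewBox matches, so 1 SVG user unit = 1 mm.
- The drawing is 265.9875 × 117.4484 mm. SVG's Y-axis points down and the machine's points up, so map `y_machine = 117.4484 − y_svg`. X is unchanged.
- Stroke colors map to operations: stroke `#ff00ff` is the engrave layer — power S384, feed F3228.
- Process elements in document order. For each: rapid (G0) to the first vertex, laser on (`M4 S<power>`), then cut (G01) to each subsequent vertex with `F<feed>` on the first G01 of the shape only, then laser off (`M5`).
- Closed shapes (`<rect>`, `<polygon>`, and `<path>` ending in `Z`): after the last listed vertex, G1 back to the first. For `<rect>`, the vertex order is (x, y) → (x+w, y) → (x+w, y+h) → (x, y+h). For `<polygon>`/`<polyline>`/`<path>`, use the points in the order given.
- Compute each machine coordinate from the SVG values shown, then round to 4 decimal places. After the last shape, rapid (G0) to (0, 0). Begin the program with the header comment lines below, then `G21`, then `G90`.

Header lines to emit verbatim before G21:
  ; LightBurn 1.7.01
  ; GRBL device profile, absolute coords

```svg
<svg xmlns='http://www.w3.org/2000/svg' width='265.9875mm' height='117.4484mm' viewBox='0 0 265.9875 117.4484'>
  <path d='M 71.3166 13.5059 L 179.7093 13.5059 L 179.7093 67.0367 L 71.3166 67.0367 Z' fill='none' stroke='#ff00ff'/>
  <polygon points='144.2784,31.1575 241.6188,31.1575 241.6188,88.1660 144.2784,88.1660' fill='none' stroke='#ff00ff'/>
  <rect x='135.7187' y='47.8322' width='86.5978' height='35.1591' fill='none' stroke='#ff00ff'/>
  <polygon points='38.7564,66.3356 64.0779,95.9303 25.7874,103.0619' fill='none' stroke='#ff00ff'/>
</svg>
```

; LightBurn 1.7.01
; GRBL device profile, absolute coords
G21
G90
G0 X71.3166 Y103.9425
M4 S384
G01 X179.7093 Y103.9425 F3228
G01 X179.7093 Y50.4117
G01 X71.3166 Y50.4117
G01 X71.3166 Y103.9425
M5
G0 X144.2784 Y86.2909
M4 S384
G01 X241.6188 Y86.2909 F3228
G01 X241.6188 Y29.2824
G01 X144.2784 Y29.2824
G01 X144.2784 Y86.2909
M5
G0 X135.7187 Y69.6162
M4 S384
G01 X222.3165 Y69.6162 F3228
G01 X222.3165 Y34.4571
G01 X135.7187 Y34.4571
G01 X135.7187 Y69.6162
M5
G0 X38.7564 Y51.1128
M4 S384
G01 X64.0779 Y21.5181 F3228
G01 X25.7874 Y14.3865
G01 X38.7564 Y51.1128
M5
G0 X0.0000 Y0.0000

viewBox `0 0 265.9875 117.4484` with mm width/height → 1 unit = 1 mm. Flip: y_m = 117.4484 − y_svg.

**Shape 1** — `<path>` rectangle, stroke `#ff00ff` → engrave (S384, F3228). Machine vertices: (71.3166,103.9425) → (179.7093,103.9425) → (179.7093,50.4117) → (71.3166,50.4117) → (71.3166,103.9425). Closed: final G1 returns to the first vertex.

**Shape 2** — `<polygon>` rectangle, stroke `#ff00ff` → engrave (S384, F3228). Machine vertices: (144.2784,86.2909) → (241.6188,86.2909) → (241.6188,29.2824) → (144.2784,29.2824) → (144.2784,86.2909). Closed: final G1 returns to the first vertex.

**Shape 3** — `<rect>` rectangle, stroke `#ff00ff` → engrave (S384, F3228). Machine vertices: (135.7187,69.6162) → (222.3165,69.6162) → (222.3165,34.4571) → (135.7187,34.4571) → (135.7187,69.6162). Closed: final G1 returns to the first vertex.

**Shape 4** — `<polygon>` regular polygon, stroke `#ff00ff` → engrave (S384, F3228). Machine vertices: (38.7564,51.1128) → (64.0779,21.5181) → (25.7874,14.3865) → (38.7564,51.1128). Closed: final G1 returns to the first vertex.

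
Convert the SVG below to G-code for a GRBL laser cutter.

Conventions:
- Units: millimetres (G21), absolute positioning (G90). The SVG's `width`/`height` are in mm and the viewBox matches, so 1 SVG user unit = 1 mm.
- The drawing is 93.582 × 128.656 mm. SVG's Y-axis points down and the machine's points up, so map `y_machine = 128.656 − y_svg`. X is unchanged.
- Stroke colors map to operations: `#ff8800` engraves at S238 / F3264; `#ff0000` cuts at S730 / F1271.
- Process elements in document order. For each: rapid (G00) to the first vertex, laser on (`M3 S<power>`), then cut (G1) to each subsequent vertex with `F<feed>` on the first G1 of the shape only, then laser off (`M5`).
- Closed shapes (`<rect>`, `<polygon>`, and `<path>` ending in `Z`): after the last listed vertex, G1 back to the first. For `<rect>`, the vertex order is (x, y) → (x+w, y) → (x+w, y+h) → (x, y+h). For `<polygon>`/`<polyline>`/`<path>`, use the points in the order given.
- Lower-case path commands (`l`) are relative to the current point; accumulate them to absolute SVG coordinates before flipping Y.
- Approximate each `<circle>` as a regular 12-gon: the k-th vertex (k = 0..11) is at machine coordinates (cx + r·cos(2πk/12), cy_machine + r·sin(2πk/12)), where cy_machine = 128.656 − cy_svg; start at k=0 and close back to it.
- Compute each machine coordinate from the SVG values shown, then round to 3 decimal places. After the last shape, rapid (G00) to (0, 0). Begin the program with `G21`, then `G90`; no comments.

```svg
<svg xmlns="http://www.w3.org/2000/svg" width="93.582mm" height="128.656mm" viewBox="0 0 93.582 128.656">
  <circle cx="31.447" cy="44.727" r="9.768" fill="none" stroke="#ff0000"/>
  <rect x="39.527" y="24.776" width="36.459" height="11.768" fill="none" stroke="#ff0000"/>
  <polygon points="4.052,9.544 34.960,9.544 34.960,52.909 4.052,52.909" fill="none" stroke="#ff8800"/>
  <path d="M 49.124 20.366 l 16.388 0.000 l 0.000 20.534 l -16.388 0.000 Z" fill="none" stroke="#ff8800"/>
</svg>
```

G21
G90
G00 X41.215 Y83.929
M3 S730
G1 X39.906 Y88.813 F1271
G1 X36.331 Y92.388
G1 X31.447 Y93.697
G1 X26.563 Y92.388
G1 X22.988 Y88.813
G1 X21.679 Y83.929
G1 X22.988 Y79.045
G1 X26.563 Y75.470
G1 X31.447 Y74.161
G1 X36.331 Y75.470
G1 X39.906 Y79.045
G1 X41.215 Y83.929
M5
G00 X39.527 Y103.880
M3 S730
G1 X75.986 Y103.880 F1271
G1 X75.986 Y92.112
G1 X39.527 Y92.112
G1 X39.527 Y103.880
M5
G00 X4.052 Y119.112
M3 S238
G1 X34.960 Y119.112 F3264
G1 X34.960 Y75.747
G1 X4.052 Y75.747
G1 X4.052 Y119.112
M5
G00 X49.124 Y108.290
M3 S238
G1 X65.512 Y108.290 F3264
G1 X65.512 Y87.756
G1 X49.124 Y87.756
G1 X49.124 Y108.290
M5
G00 X0.000 Y0.000

1 u = 1 mm; y_m = 128.656 − y.

[1] `<circle>` circle, #ff0000→cut S730 F1271: (41.215,83.929) → (39.906,88.813) → (36.331,92.388) → (31.447,93.697) → (26.563,92.388) → (22.988,88.813) → (21.679,83.929) → (22.988,79.045) → (26.563,75.470) → (31.447,74.161) → (36.331,75.470) → (39.906,79.045) → (41.215,83.929) (closed)

[2] `<rect>` rectangle, #ff0000→cut S730 F1271: (39.527,103.880) → (75.986,103.880) → (75.986,92.112) → (39.527,92.112) → (39.527,103.880) (closed)

[3] `<polygon>` rectangle, #ff8800→engrave S238 F3264: (4.052,119.112) → (34.960,119.112) → (34.960,75.747) → (4.052,75.747) → (4.052,119.112) (closed)

[4] `<path>` rectangle, #ff8800→engrave S238 F3264: (49.124,108.290) → (65.512,108.290) → (65.512,87.756) → (49.124,87.756) → (49.124,108.290) (closed)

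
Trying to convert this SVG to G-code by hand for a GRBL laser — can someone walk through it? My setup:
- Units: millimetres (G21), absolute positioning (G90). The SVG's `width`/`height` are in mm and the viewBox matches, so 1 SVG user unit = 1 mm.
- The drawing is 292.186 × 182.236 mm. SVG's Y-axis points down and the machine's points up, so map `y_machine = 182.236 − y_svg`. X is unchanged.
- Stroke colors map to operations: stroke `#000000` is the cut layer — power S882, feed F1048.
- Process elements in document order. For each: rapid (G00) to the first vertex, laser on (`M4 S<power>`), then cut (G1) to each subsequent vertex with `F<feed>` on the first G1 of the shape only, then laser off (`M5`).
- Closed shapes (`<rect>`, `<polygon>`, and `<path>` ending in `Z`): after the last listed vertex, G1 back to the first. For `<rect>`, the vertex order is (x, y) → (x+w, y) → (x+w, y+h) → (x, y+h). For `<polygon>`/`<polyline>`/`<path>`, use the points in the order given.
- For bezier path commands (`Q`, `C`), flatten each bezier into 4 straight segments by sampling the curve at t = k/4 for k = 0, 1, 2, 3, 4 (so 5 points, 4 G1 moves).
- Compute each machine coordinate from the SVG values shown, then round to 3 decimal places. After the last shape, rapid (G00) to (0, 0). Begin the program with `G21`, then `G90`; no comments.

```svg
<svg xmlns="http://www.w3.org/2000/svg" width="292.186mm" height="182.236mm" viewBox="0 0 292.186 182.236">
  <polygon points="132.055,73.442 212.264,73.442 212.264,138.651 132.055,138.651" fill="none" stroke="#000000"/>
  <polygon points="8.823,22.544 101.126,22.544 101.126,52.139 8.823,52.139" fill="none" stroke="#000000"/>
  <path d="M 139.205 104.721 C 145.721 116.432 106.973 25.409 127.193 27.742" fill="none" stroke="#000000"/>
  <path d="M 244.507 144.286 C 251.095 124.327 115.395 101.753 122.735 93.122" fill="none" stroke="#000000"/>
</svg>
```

1 u = 1 mm; y_m = 182.236 − y.

[1] `<polygon>` rectangle, #000000→cut S882 F1048: (132.055,108.794) → (212.264,108.794) → (212.264,43.585) → (132.055,43.585) → (132.055,108.794) (closed)

[2] `<polygon>` rectangle, #000000→cut S882 F1048: (8.823,159.692) → (101.126,159.692) → (101.126,130.097) → (8.823,130.097) → (8.823,159.692) (closed)

[3] `<path>` cubic bezier, #000000→cut S882 F1048: (139.205,77.515) → (137.234,84.930) → (128.060,112.488) → (121.456,141.803) → (127.193,154.494)

[4] `<path>` cubic bezier, #000000→cut S882 F1048: (244.507,37.950) → (227.227,53.151) → (183.339,67.780) → (139.592,80.285) → (122.735,89.114)

G21
G90
G00 X132.055 Y108.794
M4 S882
G1 X212.264 Y108.794 F1048
G1 X212.264 Y43.585
G1 X132.055 Y43.585
G1 X132.055 Y108.794
M5
G00 X8.823 Y159.692
M4 S882
G1 X101.126 Y159.692 F1048
G1 X101.126 Y130.097
G1 X8.823 Y130.097
G1 X8.823 Y159.692
M5
G00 X139.205 Y77.515
M4 S882
G1 X137.234 Y84.930 F1048
G1 X128.060 Y112.488
G1 X121.456 Y141.803
G1 X127.193 Y154.494
M5
G00 X244.507 Y37.950
M4 S882
G1 X227.227 Y53.151 F1048
G1 X183.339 Y67.780
G1 X139.592 Y80.285
G1 X122.735 Y89.114
M5
G00 X0.000 Y0.000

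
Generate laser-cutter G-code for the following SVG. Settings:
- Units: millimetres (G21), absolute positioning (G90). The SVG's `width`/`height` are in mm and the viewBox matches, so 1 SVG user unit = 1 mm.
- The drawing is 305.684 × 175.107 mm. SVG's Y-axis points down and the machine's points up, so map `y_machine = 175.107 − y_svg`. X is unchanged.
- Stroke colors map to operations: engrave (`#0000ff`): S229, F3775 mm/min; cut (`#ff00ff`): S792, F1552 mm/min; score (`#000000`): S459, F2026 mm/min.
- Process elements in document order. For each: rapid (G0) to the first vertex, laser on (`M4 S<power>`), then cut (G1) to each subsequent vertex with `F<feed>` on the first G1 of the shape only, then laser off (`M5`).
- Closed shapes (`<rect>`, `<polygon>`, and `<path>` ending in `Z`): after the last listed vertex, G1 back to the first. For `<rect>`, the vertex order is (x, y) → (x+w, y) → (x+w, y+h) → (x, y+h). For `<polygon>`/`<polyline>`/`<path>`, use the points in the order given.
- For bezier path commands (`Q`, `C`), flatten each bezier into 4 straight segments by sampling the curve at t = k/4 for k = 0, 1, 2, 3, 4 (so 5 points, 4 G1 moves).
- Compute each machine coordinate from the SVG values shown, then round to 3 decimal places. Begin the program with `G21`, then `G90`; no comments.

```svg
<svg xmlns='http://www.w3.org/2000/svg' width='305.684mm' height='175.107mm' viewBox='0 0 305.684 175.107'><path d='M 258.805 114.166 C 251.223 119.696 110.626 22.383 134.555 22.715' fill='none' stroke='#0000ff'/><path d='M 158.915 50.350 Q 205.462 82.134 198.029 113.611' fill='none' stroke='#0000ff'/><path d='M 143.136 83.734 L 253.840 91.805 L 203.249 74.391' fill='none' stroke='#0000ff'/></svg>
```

viewBox `0 0 305.684 175.107` with mm width/height → 1 unit = 1 mm. Flip: y_m = 175.107 − y_svg.

**Shape 1** — `<path>` cubic bezier, stroke `#0000ff` → engrave (S229, F3775). Control points (SVG): P0=(258.805,114.166), P1=(251.223,119.696), P2=(110.626,22.383), P3=(134.555,22.715); sampled at t=k/4. Machine vertices: (258.805,60.941) → (232.827,72.944) → (184.863,104.717) → (142.808,137.465) → (134.555,152.392). Open path.

**Shape 2** — `<path>` quadratic bezier, stroke `#0000ff` → engrave (S229, F3775). Control points (SVG): P0=(158.915,50.350), P1=(205.462,82.134), P2=(198.029,113.611); sampled at t=k/4. Machine vertices: (158.915,124.757) → (178.815,108.884) → (191.967,93.050) → (198.372,77.254) → (198.029,61.496). Open path.

**Shape 3** — `<path>` open polyline, stroke `#0000ff` → engrave (S229, F3775). Machine vertices: (143.136,91.373) → (253.840,83.302) → (203.249,100.716). Open path.

G21
G90
G0 X258.805 Y60.941
M4 S229
G1 X232.827 Y72.944 F3775
G1 X184.863 Y104.717
G1 X142.808 Y137.465
G1 X134.555 Y152.392
M5
G0 X158.915 Y124.757
M4 S229
G1 X178.815 Y108.884 F3775
G1 X191.967 Y93.050
G1 X198.372 Y77.254
G1 X198.029 Y61.496
M5
G0 X143.136 Y91.373
M4 S229
G1 X253.840 Y83.302 F3775
G1 X203.249 Y100.716
M5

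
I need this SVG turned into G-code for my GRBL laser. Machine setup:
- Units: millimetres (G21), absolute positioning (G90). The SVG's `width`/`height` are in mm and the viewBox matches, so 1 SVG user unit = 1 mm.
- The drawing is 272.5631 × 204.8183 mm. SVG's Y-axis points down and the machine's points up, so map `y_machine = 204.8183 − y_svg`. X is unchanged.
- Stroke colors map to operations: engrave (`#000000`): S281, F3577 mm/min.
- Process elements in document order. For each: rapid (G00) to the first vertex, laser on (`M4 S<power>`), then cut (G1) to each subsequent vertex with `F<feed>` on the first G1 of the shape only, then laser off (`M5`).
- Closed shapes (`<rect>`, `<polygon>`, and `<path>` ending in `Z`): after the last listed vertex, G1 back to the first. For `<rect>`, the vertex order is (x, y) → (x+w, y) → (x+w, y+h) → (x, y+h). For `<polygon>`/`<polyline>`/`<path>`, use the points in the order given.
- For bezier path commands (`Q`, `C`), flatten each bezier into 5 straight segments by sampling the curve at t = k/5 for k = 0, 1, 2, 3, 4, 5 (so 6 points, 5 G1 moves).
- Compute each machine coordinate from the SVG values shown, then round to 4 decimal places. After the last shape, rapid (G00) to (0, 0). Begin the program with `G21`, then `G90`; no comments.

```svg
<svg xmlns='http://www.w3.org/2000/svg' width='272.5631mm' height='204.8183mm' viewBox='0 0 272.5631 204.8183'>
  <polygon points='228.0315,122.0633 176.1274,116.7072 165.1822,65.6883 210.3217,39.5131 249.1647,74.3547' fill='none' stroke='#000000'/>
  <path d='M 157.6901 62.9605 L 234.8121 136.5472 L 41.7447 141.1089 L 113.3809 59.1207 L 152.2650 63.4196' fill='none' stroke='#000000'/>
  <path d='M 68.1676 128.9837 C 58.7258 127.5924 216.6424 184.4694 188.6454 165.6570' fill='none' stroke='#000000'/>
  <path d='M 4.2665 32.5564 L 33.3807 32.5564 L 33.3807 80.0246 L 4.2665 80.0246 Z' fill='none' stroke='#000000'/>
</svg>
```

G21
G90
G00 X228.0315 Y82.7550
M4 S281
G1 X176.1274 Y88.1111 F3577
G1 X165.1822 Y139.1300
G1 X210.3217 Y165.3052
G1 X249.1647 Y130.4636
G1 X228.0315 Y82.7550
M5
G00 X157.6901 Y141.8578
M4 S281
G1 X234.8121 Y68.2711 F3577
G1 X41.7447 Y63.7094
G1 X113.3809 Y145.6976
G1 X152.2650 Y141.3987
M5
G00 X68.1676 Y75.8346
M4 S281
G1 X79.7594 Y70.7488 F3577
G1 X114.5601 Y58.1087
G1 X155.6127 Y44.3440
G1 X185.9601 Y35.8849
G1 X188.6454 Y39.1613
M5
G00 X4.2665 Y172.2619
M4 S281
G1 X33.3807 Y172.2619 F3577
G1 X33.3807 Y124.7937
G1 X4.2665 Y124.7937
G1 X4.2665 Y172.2619
M5
G00 X0.0000 Y0.0000

Since the viewBox matches the mm dimensions, user units are millimetres directly. The only transform is the Y-flip y_m = 204.8183 − y_svg.

Shape 1 is a regular polygon drawn with `<polygon>`. Its stroke #000000 means engrave at S281, F3577. After flipping Y the toolpath is (228.0315,82.7550) → (176.1274,88.1111) → (165.1822,139.1300) → (210.3217,165.3052) → (249.1647,130.4636) → (228.0315,82.7550), returning to the start.

Shape 2 is a open polyline drawn with `<path>`. Its stroke #000000 means engrave at S281, F3577. After flipping Y the toolpath is (157.6901,141.8578) → (234.8121,68.2711) → (41.7447,63.7094) → (113.3809,145.6976) → (152.2650,141.3987).

Shape 3 is a cubic bezier drawn with `<path>`. Its stroke #000000 means engrave at S281, F3577. After flipping Y the toolpath is (68.1676,75.8346) → (79.7594,70.7488) → (114.5601,58.1087) → (155.6127,44.3440) → (185.9601,35.8849) → (188.6454,39.1613).

Shape 4 is a rectangle drawn with `<path>`. Its stroke #000000 means engrave at S281, F3577. After flipping Y the toolpath is (4.2665,172.2619) → (33.3807,172.2619) → (33.3807,124.7937) → (4.2665,124.7937) → (4.2665,172.2619), returning to the start.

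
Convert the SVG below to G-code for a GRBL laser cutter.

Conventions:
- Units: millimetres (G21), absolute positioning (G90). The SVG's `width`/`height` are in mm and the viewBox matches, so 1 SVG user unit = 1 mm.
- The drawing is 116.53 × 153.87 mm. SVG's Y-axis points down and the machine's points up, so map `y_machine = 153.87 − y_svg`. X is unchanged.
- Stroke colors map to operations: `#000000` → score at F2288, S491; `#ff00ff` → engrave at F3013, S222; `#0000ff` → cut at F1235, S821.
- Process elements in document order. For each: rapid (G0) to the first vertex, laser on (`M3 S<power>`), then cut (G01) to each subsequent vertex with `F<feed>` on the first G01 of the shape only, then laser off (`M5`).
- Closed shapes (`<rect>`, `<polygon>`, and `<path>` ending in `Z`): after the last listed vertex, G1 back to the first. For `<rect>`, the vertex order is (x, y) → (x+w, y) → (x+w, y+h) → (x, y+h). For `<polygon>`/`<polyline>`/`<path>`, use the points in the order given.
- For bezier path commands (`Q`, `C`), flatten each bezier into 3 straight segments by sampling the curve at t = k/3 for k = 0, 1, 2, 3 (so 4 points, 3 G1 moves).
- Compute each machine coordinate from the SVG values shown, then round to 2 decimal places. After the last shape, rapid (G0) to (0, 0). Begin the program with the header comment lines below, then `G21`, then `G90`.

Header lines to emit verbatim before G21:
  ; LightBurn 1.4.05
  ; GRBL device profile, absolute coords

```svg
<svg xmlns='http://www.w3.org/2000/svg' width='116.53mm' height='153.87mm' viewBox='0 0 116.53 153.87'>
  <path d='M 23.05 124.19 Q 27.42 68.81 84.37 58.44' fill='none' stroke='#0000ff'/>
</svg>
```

; LightBurn 1.4.05
; GRBL device profile, absolute coords
G21
G90
G0 X23.05 Y29.68
M3 S821
G01 X31.81 Y61.60 F1235
G01 X52.25 Y83.52
G01 X84.37 Y95.43
M5
G0 X0.00 Y0.00

Since the viewBox matches the mm dimensions, user units are millimetres directly. The only transform is the Y-flip y_m = 153.87 − y_svg.

Shape 1 is a quadratic bezier drawn with `<path>`. Its stroke #0000ff means cut at S821, F1235. After flipping Y the toolpath is (23.05,29.68) → (31.81,61.60) → (52.25,83.52) → (84.37,95.43).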